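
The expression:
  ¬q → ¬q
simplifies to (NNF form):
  True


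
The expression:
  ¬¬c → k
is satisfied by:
  {k: True, c: False}
  {c: False, k: False}
  {c: True, k: True}


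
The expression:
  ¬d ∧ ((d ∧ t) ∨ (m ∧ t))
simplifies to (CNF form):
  m ∧ t ∧ ¬d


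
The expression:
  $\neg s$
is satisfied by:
  {s: False}


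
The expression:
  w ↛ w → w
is always true.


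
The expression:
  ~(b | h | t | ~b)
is never true.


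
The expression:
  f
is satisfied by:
  {f: True}


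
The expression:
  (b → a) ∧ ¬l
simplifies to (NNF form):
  ¬l ∧ (a ∨ ¬b)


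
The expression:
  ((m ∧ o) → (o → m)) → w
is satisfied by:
  {w: True}


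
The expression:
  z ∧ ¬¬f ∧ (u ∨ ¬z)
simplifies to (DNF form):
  f ∧ u ∧ z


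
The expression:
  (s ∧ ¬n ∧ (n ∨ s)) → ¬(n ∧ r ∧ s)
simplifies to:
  True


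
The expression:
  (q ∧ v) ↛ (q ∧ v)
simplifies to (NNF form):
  False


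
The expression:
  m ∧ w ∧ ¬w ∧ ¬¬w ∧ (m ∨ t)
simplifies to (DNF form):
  False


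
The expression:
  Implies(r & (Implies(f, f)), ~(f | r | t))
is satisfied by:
  {r: False}


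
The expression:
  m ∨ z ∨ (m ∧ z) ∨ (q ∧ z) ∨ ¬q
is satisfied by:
  {m: True, z: True, q: False}
  {m: True, z: False, q: False}
  {z: True, m: False, q: False}
  {m: False, z: False, q: False}
  {m: True, q: True, z: True}
  {m: True, q: True, z: False}
  {q: True, z: True, m: False}


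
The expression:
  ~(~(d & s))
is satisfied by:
  {s: True, d: True}


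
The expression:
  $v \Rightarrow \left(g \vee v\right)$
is always true.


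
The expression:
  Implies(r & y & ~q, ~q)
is always true.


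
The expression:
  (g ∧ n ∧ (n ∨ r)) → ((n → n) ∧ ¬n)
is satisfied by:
  {g: False, n: False}
  {n: True, g: False}
  {g: True, n: False}


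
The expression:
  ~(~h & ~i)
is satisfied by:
  {i: True, h: True}
  {i: True, h: False}
  {h: True, i: False}


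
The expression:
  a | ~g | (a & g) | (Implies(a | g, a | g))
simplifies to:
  True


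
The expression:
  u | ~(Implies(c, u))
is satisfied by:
  {c: True, u: True}
  {c: True, u: False}
  {u: True, c: False}


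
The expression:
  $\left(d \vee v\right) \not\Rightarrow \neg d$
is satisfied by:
  {d: True}


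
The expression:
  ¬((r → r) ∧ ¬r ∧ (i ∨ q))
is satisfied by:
  {r: True, q: False, i: False}
  {r: True, i: True, q: False}
  {r: True, q: True, i: False}
  {r: True, i: True, q: True}
  {i: False, q: False, r: False}


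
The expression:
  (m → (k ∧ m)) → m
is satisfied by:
  {m: True}


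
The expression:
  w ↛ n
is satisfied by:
  {w: True, n: False}


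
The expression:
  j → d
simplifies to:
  d ∨ ¬j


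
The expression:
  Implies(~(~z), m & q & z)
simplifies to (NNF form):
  ~z | (m & q)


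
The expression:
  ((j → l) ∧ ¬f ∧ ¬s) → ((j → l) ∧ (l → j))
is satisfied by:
  {f: True, j: True, s: True, l: False}
  {f: True, j: True, l: False, s: False}
  {f: True, s: True, l: False, j: False}
  {f: True, l: False, s: False, j: False}
  {j: True, s: True, l: False, f: False}
  {j: True, l: False, s: False, f: False}
  {s: True, j: False, l: False, f: False}
  {j: False, l: False, s: False, f: False}
  {j: True, f: True, l: True, s: True}
  {j: True, f: True, l: True, s: False}
  {f: True, l: True, s: True, j: False}
  {f: True, l: True, j: False, s: False}
  {s: True, l: True, j: True, f: False}
  {l: True, j: True, f: False, s: False}
  {l: True, s: True, f: False, j: False}


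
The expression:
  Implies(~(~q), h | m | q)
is always true.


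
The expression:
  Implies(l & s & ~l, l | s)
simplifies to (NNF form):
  True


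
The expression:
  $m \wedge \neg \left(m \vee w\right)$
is never true.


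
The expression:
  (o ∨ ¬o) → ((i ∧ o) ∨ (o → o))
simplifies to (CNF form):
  True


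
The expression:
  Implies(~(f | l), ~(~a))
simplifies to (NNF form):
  a | f | l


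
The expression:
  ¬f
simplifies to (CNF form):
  ¬f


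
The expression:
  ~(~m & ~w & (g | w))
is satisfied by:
  {m: True, w: True, g: False}
  {m: True, g: False, w: False}
  {w: True, g: False, m: False}
  {w: False, g: False, m: False}
  {m: True, w: True, g: True}
  {m: True, g: True, w: False}
  {w: True, g: True, m: False}


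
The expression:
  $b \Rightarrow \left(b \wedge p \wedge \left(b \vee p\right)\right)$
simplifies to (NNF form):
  $p \vee \neg b$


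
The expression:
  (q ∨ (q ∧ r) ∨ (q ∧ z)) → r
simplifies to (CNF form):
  r ∨ ¬q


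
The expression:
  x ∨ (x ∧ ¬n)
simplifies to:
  x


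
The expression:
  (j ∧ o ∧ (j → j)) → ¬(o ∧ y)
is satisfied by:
  {o: False, y: False, j: False}
  {j: True, o: False, y: False}
  {y: True, o: False, j: False}
  {j: True, y: True, o: False}
  {o: True, j: False, y: False}
  {j: True, o: True, y: False}
  {y: True, o: True, j: False}


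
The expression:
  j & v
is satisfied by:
  {j: True, v: True}


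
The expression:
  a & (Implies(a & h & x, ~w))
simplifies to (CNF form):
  a & (~h | ~w | ~x)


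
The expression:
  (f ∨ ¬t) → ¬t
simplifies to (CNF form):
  ¬f ∨ ¬t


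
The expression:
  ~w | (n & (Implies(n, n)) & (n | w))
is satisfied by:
  {n: True, w: False}
  {w: False, n: False}
  {w: True, n: True}


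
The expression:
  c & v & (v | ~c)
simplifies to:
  c & v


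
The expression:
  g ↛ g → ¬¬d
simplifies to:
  True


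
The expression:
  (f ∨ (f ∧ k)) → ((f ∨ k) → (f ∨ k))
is always true.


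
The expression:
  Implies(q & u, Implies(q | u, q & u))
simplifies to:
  True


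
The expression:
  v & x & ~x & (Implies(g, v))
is never true.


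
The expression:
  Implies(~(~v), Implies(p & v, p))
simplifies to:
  True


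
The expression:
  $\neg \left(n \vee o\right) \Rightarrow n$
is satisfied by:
  {n: True, o: True}
  {n: True, o: False}
  {o: True, n: False}


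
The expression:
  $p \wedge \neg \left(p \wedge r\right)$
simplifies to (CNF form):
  $p \wedge \neg r$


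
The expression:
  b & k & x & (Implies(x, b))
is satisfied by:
  {b: True, x: True, k: True}


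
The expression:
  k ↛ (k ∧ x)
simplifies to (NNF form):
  k ∧ ¬x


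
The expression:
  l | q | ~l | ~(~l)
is always true.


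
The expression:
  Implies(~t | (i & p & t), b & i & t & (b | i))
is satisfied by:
  {t: True, b: True, p: False, i: False}
  {t: True, p: False, i: False, b: False}
  {t: True, b: True, i: True, p: False}
  {t: True, i: True, p: False, b: False}
  {t: True, b: True, p: True, i: False}
  {t: True, p: True, i: False, b: False}
  {t: True, b: True, i: True, p: True}


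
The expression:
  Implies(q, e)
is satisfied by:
  {e: True, q: False}
  {q: False, e: False}
  {q: True, e: True}


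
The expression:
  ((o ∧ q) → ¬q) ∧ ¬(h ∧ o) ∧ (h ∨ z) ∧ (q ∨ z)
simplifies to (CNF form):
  (h ∨ z) ∧ (q ∨ z) ∧ (¬h ∨ ¬o) ∧ (¬o ∨ ¬q)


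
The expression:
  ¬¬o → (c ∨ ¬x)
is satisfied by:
  {c: True, o: False, x: False}
  {o: False, x: False, c: False}
  {x: True, c: True, o: False}
  {x: True, o: False, c: False}
  {c: True, o: True, x: False}
  {o: True, c: False, x: False}
  {x: True, o: True, c: True}


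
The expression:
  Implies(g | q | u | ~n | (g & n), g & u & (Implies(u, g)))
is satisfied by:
  {g: True, u: True, n: True, q: False}
  {g: True, u: True, n: False, q: False}
  {g: True, u: True, q: True, n: True}
  {g: True, u: True, q: True, n: False}
  {n: True, u: False, q: False, g: False}


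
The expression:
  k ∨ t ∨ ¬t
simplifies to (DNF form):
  True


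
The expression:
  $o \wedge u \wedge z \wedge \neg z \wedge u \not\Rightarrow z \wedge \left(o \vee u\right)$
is never true.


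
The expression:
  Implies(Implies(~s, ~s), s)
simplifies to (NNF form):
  s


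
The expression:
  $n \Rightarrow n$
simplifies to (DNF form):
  $\text{True}$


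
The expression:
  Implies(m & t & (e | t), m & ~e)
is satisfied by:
  {m: False, t: False, e: False}
  {e: True, m: False, t: False}
  {t: True, m: False, e: False}
  {e: True, t: True, m: False}
  {m: True, e: False, t: False}
  {e: True, m: True, t: False}
  {t: True, m: True, e: False}


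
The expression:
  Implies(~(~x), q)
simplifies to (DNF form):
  q | ~x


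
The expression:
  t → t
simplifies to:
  True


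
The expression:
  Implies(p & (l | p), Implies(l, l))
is always true.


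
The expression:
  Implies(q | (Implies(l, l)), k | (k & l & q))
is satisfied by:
  {k: True}


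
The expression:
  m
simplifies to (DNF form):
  m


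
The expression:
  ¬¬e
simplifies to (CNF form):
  e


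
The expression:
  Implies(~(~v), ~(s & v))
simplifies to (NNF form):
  ~s | ~v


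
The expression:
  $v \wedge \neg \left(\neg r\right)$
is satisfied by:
  {r: True, v: True}


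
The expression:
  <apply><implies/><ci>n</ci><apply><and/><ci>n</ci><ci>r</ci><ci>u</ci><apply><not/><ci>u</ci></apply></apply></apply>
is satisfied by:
  {n: False}


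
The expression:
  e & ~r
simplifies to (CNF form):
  e & ~r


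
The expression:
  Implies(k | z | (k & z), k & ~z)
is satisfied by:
  {z: False}


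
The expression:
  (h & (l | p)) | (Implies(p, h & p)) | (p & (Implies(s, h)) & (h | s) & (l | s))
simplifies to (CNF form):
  h | ~p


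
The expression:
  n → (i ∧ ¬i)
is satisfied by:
  {n: False}


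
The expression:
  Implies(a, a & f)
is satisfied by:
  {f: True, a: False}
  {a: False, f: False}
  {a: True, f: True}


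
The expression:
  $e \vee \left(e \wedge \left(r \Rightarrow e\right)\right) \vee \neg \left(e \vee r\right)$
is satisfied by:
  {e: True, r: False}
  {r: False, e: False}
  {r: True, e: True}


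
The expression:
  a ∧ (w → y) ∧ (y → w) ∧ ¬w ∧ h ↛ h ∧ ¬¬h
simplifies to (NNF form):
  False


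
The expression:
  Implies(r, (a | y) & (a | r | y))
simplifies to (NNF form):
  a | y | ~r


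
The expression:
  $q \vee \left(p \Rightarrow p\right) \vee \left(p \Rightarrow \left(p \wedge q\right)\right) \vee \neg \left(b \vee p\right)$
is always true.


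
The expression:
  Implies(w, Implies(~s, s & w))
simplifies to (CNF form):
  s | ~w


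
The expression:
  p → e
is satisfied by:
  {e: True, p: False}
  {p: False, e: False}
  {p: True, e: True}


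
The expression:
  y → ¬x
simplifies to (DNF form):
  ¬x ∨ ¬y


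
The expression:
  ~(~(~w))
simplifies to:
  ~w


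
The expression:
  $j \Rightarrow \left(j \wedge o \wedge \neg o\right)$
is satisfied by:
  {j: False}


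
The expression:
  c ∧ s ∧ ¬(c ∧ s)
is never true.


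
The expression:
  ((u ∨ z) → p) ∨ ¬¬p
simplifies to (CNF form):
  (p ∨ ¬u) ∧ (p ∨ ¬z)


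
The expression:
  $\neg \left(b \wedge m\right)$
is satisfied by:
  {m: False, b: False}
  {b: True, m: False}
  {m: True, b: False}


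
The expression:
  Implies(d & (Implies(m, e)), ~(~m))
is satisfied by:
  {m: True, d: False}
  {d: False, m: False}
  {d: True, m: True}


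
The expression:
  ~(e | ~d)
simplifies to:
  d & ~e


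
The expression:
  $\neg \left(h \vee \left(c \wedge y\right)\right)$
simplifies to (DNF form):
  $\left(\neg c \wedge \neg h\right) \vee \left(\neg h \wedge \neg y\right)$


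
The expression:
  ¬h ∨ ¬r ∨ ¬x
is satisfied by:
  {h: False, x: False, r: False}
  {r: True, h: False, x: False}
  {x: True, h: False, r: False}
  {r: True, x: True, h: False}
  {h: True, r: False, x: False}
  {r: True, h: True, x: False}
  {x: True, h: True, r: False}


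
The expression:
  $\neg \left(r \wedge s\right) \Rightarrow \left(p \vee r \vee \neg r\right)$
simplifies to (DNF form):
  $\text{True}$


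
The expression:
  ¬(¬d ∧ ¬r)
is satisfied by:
  {r: True, d: True}
  {r: True, d: False}
  {d: True, r: False}


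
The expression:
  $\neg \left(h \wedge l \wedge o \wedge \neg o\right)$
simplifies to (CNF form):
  $\text{True}$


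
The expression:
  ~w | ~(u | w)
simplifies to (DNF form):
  ~w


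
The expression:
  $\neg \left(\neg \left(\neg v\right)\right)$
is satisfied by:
  {v: False}


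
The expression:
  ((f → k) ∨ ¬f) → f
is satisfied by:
  {f: True}


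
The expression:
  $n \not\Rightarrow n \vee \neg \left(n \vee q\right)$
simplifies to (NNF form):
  $\neg n \wedge \neg q$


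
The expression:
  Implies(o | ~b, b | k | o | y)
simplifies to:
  b | k | o | y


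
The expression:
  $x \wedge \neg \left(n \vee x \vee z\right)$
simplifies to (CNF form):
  $\text{False}$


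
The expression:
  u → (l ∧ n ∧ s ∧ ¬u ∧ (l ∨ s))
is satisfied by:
  {u: False}


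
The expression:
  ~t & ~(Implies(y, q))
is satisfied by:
  {y: True, q: False, t: False}


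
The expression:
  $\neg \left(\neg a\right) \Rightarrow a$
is always true.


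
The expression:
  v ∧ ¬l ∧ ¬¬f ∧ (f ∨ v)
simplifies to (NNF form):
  f ∧ v ∧ ¬l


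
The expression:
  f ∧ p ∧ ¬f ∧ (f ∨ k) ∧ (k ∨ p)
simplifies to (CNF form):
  False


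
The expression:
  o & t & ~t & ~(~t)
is never true.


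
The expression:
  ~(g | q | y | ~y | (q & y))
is never true.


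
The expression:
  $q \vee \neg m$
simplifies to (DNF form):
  $q \vee \neg m$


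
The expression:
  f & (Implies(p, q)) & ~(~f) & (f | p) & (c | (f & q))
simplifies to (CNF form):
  f & (c | q) & (q | ~p)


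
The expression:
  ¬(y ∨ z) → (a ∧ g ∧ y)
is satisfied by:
  {y: True, z: True}
  {y: True, z: False}
  {z: True, y: False}


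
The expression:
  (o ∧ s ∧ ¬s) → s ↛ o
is always true.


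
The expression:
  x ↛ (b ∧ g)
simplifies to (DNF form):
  (x ∧ ¬b) ∨ (x ∧ ¬g)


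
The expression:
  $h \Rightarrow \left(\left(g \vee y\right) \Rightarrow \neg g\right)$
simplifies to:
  $\neg g \vee \neg h$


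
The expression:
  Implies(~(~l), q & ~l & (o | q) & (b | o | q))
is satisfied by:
  {l: False}


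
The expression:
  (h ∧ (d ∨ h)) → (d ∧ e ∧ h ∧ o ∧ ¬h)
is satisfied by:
  {h: False}


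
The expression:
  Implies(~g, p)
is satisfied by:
  {g: True, p: True}
  {g: True, p: False}
  {p: True, g: False}


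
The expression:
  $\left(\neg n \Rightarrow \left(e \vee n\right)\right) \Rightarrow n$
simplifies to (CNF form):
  $n \vee \neg e$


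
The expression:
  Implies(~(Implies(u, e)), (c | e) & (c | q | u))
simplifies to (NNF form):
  c | e | ~u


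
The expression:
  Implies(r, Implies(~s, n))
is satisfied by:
  {n: True, s: True, r: False}
  {n: True, s: False, r: False}
  {s: True, n: False, r: False}
  {n: False, s: False, r: False}
  {r: True, n: True, s: True}
  {r: True, n: True, s: False}
  {r: True, s: True, n: False}


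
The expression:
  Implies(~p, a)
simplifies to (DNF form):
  a | p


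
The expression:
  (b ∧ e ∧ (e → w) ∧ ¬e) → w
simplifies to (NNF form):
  True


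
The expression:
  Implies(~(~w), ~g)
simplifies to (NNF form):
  ~g | ~w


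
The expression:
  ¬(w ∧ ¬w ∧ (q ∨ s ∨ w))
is always true.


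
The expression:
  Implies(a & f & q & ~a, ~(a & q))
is always true.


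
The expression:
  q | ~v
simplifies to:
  q | ~v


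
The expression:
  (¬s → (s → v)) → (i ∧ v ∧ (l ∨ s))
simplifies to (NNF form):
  i ∧ v ∧ (l ∨ s)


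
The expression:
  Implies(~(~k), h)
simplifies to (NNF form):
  h | ~k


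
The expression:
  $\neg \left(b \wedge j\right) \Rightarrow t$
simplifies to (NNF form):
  $t \vee \left(b \wedge j\right)$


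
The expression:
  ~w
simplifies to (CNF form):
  ~w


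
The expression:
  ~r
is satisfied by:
  {r: False}


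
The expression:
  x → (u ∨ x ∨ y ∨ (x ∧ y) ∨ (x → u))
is always true.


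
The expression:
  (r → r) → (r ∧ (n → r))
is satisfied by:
  {r: True}


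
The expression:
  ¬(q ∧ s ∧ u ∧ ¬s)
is always true.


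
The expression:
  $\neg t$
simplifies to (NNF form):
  $\neg t$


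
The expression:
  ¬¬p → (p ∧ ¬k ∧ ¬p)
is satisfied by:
  {p: False}


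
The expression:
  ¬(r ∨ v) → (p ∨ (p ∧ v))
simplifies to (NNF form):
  p ∨ r ∨ v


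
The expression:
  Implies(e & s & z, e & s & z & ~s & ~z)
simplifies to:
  ~e | ~s | ~z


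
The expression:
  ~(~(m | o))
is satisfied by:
  {o: True, m: True}
  {o: True, m: False}
  {m: True, o: False}


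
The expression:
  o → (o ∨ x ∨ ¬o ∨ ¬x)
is always true.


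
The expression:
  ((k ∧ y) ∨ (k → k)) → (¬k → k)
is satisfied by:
  {k: True}


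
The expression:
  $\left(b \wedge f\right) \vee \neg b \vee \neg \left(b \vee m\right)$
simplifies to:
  $f \vee \neg b$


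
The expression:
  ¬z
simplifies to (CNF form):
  ¬z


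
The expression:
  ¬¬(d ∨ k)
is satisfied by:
  {d: True, k: True}
  {d: True, k: False}
  {k: True, d: False}


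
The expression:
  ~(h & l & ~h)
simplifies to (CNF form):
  True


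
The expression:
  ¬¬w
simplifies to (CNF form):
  w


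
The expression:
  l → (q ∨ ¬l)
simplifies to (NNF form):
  q ∨ ¬l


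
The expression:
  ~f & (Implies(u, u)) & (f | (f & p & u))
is never true.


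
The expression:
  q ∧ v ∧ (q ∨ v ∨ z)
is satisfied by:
  {q: True, v: True}


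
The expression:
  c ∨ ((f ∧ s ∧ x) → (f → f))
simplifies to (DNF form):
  True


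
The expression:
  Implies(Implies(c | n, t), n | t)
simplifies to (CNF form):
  c | n | t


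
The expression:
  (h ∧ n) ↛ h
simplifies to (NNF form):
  False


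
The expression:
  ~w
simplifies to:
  ~w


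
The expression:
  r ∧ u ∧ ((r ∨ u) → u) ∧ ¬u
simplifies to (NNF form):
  False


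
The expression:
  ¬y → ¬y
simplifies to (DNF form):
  True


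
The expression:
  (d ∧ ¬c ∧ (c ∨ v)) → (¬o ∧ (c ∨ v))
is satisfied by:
  {c: True, v: False, o: False, d: False}
  {c: False, v: False, o: False, d: False}
  {c: True, d: True, v: False, o: False}
  {d: True, c: False, v: False, o: False}
  {c: True, o: True, d: False, v: False}
  {o: True, d: False, v: False, c: False}
  {c: True, d: True, o: True, v: False}
  {d: True, o: True, c: False, v: False}
  {c: True, v: True, d: False, o: False}
  {v: True, d: False, o: False, c: False}
  {c: True, d: True, v: True, o: False}
  {d: True, v: True, c: False, o: False}
  {c: True, o: True, v: True, d: False}
  {o: True, v: True, d: False, c: False}
  {c: True, d: True, o: True, v: True}


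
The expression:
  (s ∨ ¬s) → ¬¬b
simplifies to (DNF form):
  b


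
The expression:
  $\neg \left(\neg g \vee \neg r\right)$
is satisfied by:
  {r: True, g: True}


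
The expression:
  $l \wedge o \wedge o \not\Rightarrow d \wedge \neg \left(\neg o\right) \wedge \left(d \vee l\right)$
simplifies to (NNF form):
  $l \wedge o \wedge \neg d$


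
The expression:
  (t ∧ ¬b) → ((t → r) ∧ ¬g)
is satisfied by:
  {r: True, b: True, g: False, t: False}
  {b: True, g: False, t: False, r: False}
  {r: True, b: True, g: True, t: False}
  {b: True, g: True, t: False, r: False}
  {r: True, g: False, t: False, b: False}
  {r: False, g: False, t: False, b: False}
  {r: True, g: True, t: False, b: False}
  {g: True, r: False, t: False, b: False}
  {r: True, t: True, b: True, g: False}
  {t: True, b: True, r: False, g: False}
  {r: True, t: True, b: True, g: True}
  {t: True, b: True, g: True, r: False}
  {t: True, r: True, b: False, g: False}


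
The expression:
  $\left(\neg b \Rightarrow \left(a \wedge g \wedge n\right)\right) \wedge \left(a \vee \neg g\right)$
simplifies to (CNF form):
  $\left(a \vee \neg g\right) \wedge \left(b \vee g\right) \wedge \left(b \vee n\right)$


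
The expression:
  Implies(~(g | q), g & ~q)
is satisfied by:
  {q: True, g: True}
  {q: True, g: False}
  {g: True, q: False}


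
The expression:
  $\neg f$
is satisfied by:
  {f: False}


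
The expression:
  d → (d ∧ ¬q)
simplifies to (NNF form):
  ¬d ∨ ¬q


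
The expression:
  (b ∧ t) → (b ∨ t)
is always true.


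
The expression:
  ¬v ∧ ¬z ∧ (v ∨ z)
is never true.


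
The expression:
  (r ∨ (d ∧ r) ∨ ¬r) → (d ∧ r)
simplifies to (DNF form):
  d ∧ r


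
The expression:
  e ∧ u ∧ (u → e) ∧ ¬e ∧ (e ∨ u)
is never true.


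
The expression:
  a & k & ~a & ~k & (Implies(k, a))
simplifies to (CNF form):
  False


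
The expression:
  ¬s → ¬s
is always true.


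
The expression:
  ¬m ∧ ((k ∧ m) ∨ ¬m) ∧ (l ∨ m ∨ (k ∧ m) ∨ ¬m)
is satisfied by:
  {m: False}


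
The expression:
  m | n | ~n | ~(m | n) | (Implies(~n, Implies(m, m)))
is always true.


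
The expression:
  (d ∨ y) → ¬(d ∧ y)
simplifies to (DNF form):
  ¬d ∨ ¬y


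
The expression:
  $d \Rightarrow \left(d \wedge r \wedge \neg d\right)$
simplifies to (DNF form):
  $\neg d$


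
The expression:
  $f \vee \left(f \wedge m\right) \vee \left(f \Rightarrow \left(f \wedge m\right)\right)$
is always true.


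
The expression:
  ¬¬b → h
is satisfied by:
  {h: True, b: False}
  {b: False, h: False}
  {b: True, h: True}


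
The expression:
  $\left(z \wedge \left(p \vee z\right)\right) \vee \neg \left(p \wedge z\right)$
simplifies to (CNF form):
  $\text{True}$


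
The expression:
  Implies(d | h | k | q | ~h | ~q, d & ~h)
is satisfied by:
  {d: True, h: False}


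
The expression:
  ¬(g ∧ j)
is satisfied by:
  {g: False, j: False}
  {j: True, g: False}
  {g: True, j: False}


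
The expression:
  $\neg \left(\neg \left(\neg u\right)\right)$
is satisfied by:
  {u: False}


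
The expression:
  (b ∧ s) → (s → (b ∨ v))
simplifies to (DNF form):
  True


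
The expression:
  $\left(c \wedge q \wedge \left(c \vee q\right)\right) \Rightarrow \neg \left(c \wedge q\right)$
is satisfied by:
  {c: False, q: False}
  {q: True, c: False}
  {c: True, q: False}


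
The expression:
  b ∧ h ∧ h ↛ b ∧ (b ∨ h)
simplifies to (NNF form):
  False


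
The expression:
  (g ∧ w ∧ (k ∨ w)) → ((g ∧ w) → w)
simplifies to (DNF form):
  True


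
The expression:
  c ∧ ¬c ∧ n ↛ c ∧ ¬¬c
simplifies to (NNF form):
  False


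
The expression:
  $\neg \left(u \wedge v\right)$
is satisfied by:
  {u: False, v: False}
  {v: True, u: False}
  {u: True, v: False}


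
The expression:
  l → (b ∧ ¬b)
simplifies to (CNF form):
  ¬l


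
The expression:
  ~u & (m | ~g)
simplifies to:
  ~u & (m | ~g)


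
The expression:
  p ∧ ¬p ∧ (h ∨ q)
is never true.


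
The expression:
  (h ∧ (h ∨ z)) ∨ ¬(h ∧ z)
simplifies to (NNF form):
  True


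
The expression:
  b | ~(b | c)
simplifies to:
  b | ~c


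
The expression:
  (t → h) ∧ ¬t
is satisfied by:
  {t: False}


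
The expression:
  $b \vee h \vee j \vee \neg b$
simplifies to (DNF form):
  $\text{True}$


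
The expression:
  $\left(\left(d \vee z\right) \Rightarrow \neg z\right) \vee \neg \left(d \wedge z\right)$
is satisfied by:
  {z: False, d: False}
  {d: True, z: False}
  {z: True, d: False}


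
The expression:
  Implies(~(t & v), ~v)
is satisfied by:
  {t: True, v: False}
  {v: False, t: False}
  {v: True, t: True}


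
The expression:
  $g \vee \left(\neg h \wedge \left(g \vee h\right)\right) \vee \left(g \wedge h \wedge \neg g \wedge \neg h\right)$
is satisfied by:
  {g: True}


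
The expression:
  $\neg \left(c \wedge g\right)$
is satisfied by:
  {g: False, c: False}
  {c: True, g: False}
  {g: True, c: False}


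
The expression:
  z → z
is always true.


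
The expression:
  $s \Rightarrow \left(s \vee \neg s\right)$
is always true.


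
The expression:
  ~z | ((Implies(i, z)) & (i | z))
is always true.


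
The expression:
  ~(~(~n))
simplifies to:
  ~n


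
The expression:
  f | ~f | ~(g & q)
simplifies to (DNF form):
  True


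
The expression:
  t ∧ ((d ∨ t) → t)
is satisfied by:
  {t: True}


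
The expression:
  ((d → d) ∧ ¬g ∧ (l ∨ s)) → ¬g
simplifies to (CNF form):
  True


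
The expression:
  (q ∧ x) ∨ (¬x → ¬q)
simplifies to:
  x ∨ ¬q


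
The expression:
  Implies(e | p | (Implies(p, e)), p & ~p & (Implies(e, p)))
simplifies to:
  False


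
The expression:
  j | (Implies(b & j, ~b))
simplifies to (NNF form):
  True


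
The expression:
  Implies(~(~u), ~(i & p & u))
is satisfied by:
  {p: False, u: False, i: False}
  {i: True, p: False, u: False}
  {u: True, p: False, i: False}
  {i: True, u: True, p: False}
  {p: True, i: False, u: False}
  {i: True, p: True, u: False}
  {u: True, p: True, i: False}


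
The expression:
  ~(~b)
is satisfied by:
  {b: True}


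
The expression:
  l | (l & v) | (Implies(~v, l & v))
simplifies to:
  l | v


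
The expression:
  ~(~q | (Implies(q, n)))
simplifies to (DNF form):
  q & ~n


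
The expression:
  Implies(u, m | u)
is always true.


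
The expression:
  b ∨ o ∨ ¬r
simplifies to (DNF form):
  b ∨ o ∨ ¬r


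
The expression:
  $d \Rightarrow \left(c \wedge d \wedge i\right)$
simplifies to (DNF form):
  $\left(c \wedge i\right) \vee \neg d$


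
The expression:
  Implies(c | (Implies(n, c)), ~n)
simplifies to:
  ~c | ~n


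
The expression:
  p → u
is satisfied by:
  {u: True, p: False}
  {p: False, u: False}
  {p: True, u: True}


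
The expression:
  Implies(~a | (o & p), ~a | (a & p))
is always true.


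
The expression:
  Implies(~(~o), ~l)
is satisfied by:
  {l: False, o: False}
  {o: True, l: False}
  {l: True, o: False}


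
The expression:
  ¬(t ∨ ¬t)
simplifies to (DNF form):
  False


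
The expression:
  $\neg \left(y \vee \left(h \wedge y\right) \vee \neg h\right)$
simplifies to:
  $h \wedge \neg y$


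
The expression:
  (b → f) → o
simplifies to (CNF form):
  (b ∨ o) ∧ (o ∨ ¬f)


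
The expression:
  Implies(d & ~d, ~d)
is always true.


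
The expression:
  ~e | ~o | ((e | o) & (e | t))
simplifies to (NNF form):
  True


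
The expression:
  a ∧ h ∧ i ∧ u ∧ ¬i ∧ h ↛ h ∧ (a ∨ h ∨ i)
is never true.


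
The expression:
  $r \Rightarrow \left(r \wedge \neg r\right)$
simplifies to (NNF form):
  $\neg r$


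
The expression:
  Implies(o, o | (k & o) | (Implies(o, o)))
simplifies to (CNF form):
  True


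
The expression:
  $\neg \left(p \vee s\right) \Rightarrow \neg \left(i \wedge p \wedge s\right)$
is always true.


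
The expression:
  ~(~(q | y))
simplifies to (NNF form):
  q | y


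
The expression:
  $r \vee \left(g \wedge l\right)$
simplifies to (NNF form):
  $r \vee \left(g \wedge l\right)$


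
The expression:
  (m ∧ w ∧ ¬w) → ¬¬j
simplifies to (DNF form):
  True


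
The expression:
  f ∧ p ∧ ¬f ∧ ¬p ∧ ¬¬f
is never true.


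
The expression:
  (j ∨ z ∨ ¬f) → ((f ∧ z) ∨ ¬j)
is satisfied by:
  {f: True, z: True, j: False}
  {f: True, z: False, j: False}
  {z: True, f: False, j: False}
  {f: False, z: False, j: False}
  {j: True, f: True, z: True}


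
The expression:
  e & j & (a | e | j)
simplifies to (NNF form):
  e & j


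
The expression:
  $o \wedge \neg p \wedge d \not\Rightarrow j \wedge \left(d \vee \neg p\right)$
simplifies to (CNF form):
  $d \wedge o \wedge \neg j \wedge \neg p$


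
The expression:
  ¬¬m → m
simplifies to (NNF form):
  True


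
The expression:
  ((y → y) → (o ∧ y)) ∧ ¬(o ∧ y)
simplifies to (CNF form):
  False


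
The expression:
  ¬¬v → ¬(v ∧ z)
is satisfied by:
  {v: False, z: False}
  {z: True, v: False}
  {v: True, z: False}


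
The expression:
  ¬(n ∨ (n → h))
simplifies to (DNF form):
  False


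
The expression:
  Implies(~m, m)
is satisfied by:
  {m: True}


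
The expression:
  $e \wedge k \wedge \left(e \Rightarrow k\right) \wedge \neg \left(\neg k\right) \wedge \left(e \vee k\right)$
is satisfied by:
  {e: True, k: True}


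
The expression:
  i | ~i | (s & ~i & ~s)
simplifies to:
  True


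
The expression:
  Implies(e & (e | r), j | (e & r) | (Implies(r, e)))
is always true.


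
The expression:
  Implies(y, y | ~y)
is always true.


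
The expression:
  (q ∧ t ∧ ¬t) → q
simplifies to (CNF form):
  True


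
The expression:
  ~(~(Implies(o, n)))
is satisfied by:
  {n: True, o: False}
  {o: False, n: False}
  {o: True, n: True}


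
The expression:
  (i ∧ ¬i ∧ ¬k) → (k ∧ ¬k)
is always true.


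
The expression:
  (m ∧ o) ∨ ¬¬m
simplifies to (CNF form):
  m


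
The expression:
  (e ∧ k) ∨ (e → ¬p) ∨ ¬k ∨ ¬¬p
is always true.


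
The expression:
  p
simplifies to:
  p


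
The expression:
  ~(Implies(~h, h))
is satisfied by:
  {h: False}


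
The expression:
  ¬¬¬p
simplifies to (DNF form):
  ¬p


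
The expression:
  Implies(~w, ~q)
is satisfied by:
  {w: True, q: False}
  {q: False, w: False}
  {q: True, w: True}


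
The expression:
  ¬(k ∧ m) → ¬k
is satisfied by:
  {m: True, k: False}
  {k: False, m: False}
  {k: True, m: True}


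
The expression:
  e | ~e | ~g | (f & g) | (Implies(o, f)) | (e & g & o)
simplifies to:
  True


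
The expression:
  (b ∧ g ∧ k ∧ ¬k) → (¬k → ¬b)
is always true.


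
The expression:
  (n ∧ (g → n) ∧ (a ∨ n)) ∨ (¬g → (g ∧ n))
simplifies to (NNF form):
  g ∨ n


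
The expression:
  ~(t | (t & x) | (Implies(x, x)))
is never true.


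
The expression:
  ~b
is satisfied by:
  {b: False}


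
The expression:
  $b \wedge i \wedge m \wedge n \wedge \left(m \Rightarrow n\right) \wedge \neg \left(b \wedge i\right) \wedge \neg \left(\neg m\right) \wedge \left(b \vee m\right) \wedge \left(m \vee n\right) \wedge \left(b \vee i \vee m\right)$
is never true.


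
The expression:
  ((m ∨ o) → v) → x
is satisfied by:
  {x: True, o: True, m: True, v: False}
  {x: True, o: True, v: False, m: False}
  {x: True, m: True, v: False, o: False}
  {x: True, v: False, m: False, o: False}
  {x: True, o: True, v: True, m: True}
  {x: True, o: True, v: True, m: False}
  {x: True, v: True, m: True, o: False}
  {x: True, v: True, m: False, o: False}
  {m: True, o: True, v: False, x: False}
  {o: True, v: False, m: False, x: False}
  {m: True, o: False, v: False, x: False}


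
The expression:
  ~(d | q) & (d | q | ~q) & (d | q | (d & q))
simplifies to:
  False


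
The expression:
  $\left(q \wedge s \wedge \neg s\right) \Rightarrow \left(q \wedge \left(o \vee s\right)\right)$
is always true.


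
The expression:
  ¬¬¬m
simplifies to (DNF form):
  ¬m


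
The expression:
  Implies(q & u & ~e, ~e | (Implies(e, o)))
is always true.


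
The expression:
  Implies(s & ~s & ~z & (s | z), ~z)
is always true.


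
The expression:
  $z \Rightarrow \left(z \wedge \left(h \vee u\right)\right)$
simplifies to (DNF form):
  $h \vee u \vee \neg z$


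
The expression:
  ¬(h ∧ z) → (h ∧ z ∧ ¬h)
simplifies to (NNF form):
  h ∧ z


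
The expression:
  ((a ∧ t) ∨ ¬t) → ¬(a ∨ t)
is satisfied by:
  {a: False}


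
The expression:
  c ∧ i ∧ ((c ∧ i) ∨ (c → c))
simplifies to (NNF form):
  c ∧ i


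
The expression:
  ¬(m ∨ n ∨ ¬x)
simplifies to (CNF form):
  x ∧ ¬m ∧ ¬n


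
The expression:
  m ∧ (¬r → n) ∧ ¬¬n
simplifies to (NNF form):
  m ∧ n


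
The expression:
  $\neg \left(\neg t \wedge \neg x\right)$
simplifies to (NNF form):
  $t \vee x$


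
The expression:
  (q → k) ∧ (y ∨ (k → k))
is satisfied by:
  {k: True, q: False}
  {q: False, k: False}
  {q: True, k: True}


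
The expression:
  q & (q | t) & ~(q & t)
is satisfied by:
  {q: True, t: False}


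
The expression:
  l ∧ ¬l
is never true.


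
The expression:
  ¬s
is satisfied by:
  {s: False}


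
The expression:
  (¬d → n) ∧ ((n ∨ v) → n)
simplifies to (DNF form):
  n ∨ (d ∧ ¬v)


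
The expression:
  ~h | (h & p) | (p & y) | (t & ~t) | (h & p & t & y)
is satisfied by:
  {p: True, h: False}
  {h: False, p: False}
  {h: True, p: True}


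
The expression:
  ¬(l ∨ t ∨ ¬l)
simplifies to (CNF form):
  False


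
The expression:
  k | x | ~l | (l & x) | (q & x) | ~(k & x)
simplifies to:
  True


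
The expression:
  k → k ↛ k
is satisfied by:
  {k: False}


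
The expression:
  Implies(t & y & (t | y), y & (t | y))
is always true.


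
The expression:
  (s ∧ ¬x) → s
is always true.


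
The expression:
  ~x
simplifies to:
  ~x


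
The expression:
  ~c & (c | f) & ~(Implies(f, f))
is never true.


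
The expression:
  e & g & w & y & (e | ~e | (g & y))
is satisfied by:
  {g: True, e: True, w: True, y: True}


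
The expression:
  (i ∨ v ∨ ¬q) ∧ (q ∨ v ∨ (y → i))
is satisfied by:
  {v: True, i: True, y: False, q: False}
  {v: True, i: True, q: True, y: False}
  {v: True, i: True, y: True, q: False}
  {v: True, i: True, q: True, y: True}
  {v: True, y: False, q: False, i: False}
  {v: True, q: True, y: False, i: False}
  {v: True, y: True, q: False, i: False}
  {v: True, q: True, y: True, i: False}
  {i: True, y: False, q: False, v: False}
  {q: True, i: True, y: False, v: False}
  {i: True, y: True, q: False, v: False}
  {q: True, i: True, y: True, v: False}
  {i: False, y: False, q: False, v: False}


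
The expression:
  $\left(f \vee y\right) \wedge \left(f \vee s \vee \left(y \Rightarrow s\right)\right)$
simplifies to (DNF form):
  $f \vee \left(s \wedge y\right)$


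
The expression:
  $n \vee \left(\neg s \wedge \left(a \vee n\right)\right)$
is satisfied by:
  {n: True, a: True, s: False}
  {n: True, s: False, a: False}
  {n: True, a: True, s: True}
  {n: True, s: True, a: False}
  {a: True, s: False, n: False}


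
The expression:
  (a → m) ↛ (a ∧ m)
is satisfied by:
  {a: False}


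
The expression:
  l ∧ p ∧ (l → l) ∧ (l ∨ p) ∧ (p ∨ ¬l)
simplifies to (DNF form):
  l ∧ p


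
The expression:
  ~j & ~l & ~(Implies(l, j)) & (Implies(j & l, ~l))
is never true.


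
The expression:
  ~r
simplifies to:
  ~r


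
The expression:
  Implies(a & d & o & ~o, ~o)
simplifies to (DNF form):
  True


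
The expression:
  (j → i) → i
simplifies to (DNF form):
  i ∨ j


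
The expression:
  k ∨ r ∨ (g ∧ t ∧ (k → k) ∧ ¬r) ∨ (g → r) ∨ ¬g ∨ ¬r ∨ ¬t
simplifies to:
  True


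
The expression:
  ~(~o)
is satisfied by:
  {o: True}


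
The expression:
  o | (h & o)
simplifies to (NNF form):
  o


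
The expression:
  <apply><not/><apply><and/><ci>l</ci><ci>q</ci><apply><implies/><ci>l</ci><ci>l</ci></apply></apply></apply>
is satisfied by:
  {l: False, q: False}
  {q: True, l: False}
  {l: True, q: False}


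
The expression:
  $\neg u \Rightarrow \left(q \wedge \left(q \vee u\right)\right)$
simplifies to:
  $q \vee u$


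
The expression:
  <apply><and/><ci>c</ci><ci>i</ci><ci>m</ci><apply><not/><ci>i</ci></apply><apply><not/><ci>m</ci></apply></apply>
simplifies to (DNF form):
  <false/>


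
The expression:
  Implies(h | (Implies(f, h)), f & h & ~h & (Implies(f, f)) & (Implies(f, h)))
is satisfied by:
  {f: True, h: False}


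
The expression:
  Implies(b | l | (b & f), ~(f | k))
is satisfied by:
  {l: False, k: False, b: False, f: False}
  {f: True, l: False, k: False, b: False}
  {b: True, l: False, k: False, f: False}
  {k: True, f: False, l: False, b: False}
  {f: True, k: True, l: False, b: False}
  {l: True, f: False, k: False, b: False}
  {b: True, l: True, f: False, k: False}


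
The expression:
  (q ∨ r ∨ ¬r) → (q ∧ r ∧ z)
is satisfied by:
  {r: True, z: True, q: True}


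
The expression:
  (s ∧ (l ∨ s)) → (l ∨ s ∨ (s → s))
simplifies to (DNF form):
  True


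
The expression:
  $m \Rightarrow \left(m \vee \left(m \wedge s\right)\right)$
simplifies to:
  $\text{True}$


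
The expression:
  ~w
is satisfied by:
  {w: False}


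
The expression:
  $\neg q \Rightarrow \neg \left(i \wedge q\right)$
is always true.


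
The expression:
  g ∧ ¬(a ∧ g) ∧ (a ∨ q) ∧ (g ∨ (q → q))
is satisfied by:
  {g: True, q: True, a: False}


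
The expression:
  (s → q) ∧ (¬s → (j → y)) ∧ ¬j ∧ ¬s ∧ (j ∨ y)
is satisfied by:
  {y: True, j: False, s: False}


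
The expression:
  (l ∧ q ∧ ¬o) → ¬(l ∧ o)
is always true.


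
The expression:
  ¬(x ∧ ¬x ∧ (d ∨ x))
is always true.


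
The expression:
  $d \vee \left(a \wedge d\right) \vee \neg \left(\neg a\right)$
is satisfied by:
  {a: True, d: True}
  {a: True, d: False}
  {d: True, a: False}


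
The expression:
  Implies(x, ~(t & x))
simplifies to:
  ~t | ~x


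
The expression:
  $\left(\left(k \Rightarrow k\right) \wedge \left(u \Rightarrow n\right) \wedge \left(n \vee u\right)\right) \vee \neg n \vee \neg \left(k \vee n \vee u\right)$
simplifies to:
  $\text{True}$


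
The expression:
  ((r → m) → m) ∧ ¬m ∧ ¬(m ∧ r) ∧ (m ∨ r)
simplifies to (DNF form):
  r ∧ ¬m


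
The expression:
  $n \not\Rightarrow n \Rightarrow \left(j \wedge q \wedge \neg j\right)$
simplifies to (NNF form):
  $\text{True}$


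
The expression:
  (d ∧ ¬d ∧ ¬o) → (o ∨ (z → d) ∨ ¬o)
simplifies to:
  True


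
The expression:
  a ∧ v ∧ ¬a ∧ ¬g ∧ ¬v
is never true.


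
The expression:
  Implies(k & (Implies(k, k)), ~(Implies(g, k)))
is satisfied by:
  {k: False}


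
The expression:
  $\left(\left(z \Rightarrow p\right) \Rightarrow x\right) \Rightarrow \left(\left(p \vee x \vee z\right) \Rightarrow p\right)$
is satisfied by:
  {p: True, x: False, z: False}
  {z: True, p: True, x: False}
  {p: True, x: True, z: False}
  {z: True, p: True, x: True}
  {z: False, x: False, p: False}


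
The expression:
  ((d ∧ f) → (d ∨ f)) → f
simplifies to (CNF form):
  f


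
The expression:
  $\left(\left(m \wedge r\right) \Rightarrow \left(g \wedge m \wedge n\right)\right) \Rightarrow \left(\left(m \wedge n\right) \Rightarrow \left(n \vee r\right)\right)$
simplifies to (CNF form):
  $\text{True}$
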